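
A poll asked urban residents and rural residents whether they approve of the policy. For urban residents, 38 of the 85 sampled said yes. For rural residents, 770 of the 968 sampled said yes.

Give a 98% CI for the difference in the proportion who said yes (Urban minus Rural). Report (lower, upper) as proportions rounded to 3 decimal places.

(-0.477, -0.219)

Sample proportions: 38/85 = 0.4471, 770/968 = 0.7955.
Each SE is √(p̂(1−p̂)/n): √(0.4471·0.5529/85) = 0.05393 and √(0.7955·0.2045/968) = 0.01296.
SE(p̂₁ − p̂₂) = √(SE₁² + SE₂²) = √(0.0029084449 + 0.0001679616) = 0.05547, since the two samples are independent.
At 98% confidence z* = 2.326; margin = 2.326 × 0.05547 = 0.12902.
The difference is 0.4471 − 0.7955 = -0.3484, so the interval is -0.3484 ± 0.12902 = (-0.477, -0.219).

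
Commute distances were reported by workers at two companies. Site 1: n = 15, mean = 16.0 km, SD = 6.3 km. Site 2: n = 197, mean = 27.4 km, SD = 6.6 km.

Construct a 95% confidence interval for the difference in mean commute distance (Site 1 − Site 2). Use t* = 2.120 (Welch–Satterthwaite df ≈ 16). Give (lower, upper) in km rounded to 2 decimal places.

SE₁ = s₁/√n₁ = 6.3/√15 = 1.6267; SE₂ = 6.6/√197 = 0.4702.
Independent samples, unequal variances: SE_diff = √(SE₁² + SE₂²) = √(2.64615289 + 0.22108804) = 1.6933.
t* = 2.120, so margin of error = 2.120 × 1.6933 = 3.5898.
Difference in means = 16.0 − 27.4 = -11.4000.
-11.4000 ± 3.5898 → (-14.99, -7.81).

(-14.99, -7.81)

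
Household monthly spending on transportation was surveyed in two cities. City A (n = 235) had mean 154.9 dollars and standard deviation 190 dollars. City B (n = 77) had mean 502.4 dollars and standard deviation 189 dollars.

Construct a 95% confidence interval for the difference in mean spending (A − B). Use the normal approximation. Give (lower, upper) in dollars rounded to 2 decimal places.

(-396.21, -298.79)

SE₁ = s₁/√n₁ = 190/√235 = 12.3942; SE₂ = 189/√77 = 21.5385.
Independent samples, unequal variances: SE_diff = √(SE₁² + SE₂²) = √(153.61619364 + 463.90698225) = 24.8500.
z* = 1.960, so margin of error = 1.960 × 24.8500 = 48.7060.
Difference in means = 154.9 − 502.4 = -347.5000.
-347.5000 ± 48.7060 → (-396.21, -298.79).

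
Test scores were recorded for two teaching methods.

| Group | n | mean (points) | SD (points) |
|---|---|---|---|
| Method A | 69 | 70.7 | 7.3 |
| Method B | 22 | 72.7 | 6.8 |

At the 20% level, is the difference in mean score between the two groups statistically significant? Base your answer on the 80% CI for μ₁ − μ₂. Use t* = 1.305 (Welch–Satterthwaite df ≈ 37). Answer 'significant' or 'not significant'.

SE₁ = s₁/√n₁ = 7.3/√69 = 0.8788; SE₂ = 6.8/√22 = 1.4498.
Independent samples, unequal variances: SE_diff = √(SE₁² + SE₂²) = √(0.77228944 + 2.10192004) = 1.6953.
t* = 1.305, so margin of error = 1.305 × 1.6953 = 2.2124.
Difference in means = 70.7 − 72.7 = -2.0000.
-2.0000 ± 2.2124 → (-4.2124, 0.2124).
The interval (-4.2124, 0.2124) contains 0, so the difference is not significant.

not significant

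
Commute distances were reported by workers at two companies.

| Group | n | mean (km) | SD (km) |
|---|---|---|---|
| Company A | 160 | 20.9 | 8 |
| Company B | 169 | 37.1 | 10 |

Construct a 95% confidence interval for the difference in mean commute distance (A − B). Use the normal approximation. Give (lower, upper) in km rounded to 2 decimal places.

(-18.15, -14.25)

Standard errors of each mean: 8/√160 = 0.6325 and 10/√169 = 0.7692.
SE(x̄₁ − x̄₂) = √(0.6325² + 0.7692²) = 0.9959 for independent samples with unequal variances.
With z* = 1.960, the margin is 1.960 × 0.9959 = 1.9520.
x̄₁ − x̄₂ = 20.9 − 37.1 = -16.2000; the interval is -16.2000 ± 1.9520 = (-18.15, -14.25).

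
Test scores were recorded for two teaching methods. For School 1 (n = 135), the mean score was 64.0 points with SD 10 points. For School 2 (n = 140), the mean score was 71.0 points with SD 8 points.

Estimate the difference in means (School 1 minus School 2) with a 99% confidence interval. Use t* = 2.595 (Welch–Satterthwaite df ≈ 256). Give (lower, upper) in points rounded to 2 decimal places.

Standard errors of each mean: 10/√135 = 0.8607 and 8/√140 = 0.6761.
SE(x̄₁ − x̄₂) = √(0.8607² + 0.6761²) = 1.0945 for independent samples with unequal variances.
With t* = 2.595, the margin is 2.595 × 1.0945 = 2.8402.
x̄₁ − x̄₂ = 64.0 − 71.0 = -7.0000; the interval is -7.0000 ± 2.8402 = (-9.84, -4.16).

(-9.84, -4.16)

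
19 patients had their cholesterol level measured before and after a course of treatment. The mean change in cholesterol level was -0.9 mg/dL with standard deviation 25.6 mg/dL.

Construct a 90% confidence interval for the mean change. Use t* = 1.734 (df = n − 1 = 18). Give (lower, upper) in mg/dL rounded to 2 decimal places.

This is a matched-pairs design, so SE = s_d/√n = 25.6/√19 = 5.8730.
Margin = 1.734 × 5.8730 = 10.1838; the interval is -0.9 ± 10.1838 = (-11.08, 9.28).

(-11.08, 9.28)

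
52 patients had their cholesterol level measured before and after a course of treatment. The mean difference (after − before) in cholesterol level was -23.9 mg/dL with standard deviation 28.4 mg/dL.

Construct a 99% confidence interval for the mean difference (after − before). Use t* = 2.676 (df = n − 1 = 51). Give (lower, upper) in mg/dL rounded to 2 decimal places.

Paired design: SE = s_d/√n = 28.4/√52 = 3.9384.
t* = 2.676; margin of error = 2.676 × 3.9384 = 10.5392.
-23.9 ± 10.5392 → (-34.44, -13.36).

(-34.44, -13.36)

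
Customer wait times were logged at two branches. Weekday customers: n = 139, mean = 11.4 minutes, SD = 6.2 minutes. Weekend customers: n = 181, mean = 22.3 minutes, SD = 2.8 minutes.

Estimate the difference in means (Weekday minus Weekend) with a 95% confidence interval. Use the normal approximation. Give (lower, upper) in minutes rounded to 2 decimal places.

SE₁ = s₁/√n₁ = 6.2/√139 = 0.5259; SE₂ = 2.8/√181 = 0.2081.
Independent samples, unequal variances: SE_diff = √(SE₁² + SE₂²) = √(0.27657081 + 0.04330561) = 0.5656.
z* = 1.960, so margin of error = 1.960 × 0.5656 = 1.1086.
Difference in means = 11.4 − 22.3 = -10.9000.
-10.9000 ± 1.1086 → (-12.01, -9.79).

(-12.01, -9.79)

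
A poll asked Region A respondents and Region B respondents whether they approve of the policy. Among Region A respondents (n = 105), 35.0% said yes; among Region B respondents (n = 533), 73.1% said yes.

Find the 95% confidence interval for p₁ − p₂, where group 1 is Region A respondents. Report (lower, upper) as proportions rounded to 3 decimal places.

(-0.480, -0.282)

Each SE is √(p̂(1−p̂)/n): √(0.3500·0.6500/105) = 0.04655 and √(0.7310·0.2690/533) = 0.01921.
SE(p̂₁ − p̂₂) = √(SE₁² + SE₂²) = √(0.0021669025 + 0.0003690241) = 0.05036, since the two samples are independent.
At 95% confidence z* = 1.960; margin = 1.960 × 0.05036 = 0.09871.
The difference is 0.3500 − 0.7310 = -0.3810, so the interval is -0.3810 ± 0.09871 = (-0.480, -0.282).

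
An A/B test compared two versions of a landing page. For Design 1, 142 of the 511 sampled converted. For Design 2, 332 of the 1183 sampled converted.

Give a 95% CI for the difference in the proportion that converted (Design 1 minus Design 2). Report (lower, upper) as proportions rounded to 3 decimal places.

p̂₁ = 142/511 = 0.2779 and p̂₂ = 332/1183 = 0.2806.
SE₁ = √(p̂₁(1−p̂₁)/n₁) = √(0.2779·0.7221/511) = 0.01982; SE₂ = √(0.2806·0.7194/1183) = 0.01306.
Independent samples: SE of the difference = √(SE₁² + SE₂²) = √(0.0003928324 + 0.0001705636) = 0.02374.
z* for 95% confidence is 1.960, so the margin of error is 1.960 × 0.02374 = 0.04653.
Point estimate p̂₁ − p̂₂ = 0.2779 − 0.2806 = -0.0027.
-0.0027 ± 0.04653 → (-0.049, 0.044).

(-0.049, 0.044)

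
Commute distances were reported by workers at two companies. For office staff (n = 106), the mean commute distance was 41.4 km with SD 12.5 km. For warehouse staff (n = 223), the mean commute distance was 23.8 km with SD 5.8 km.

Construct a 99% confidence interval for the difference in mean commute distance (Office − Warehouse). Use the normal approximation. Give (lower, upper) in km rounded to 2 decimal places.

(14.32, 20.88)

Per-group SEs: s₁/√n₁ = 12.5/√106 = 1.2141, s₂/√n₂ = 5.8/√223 = 0.3884.
Unpooled SE of the difference: √(1.47403881 + 0.15085456) = 1.2747.
Margin of error = z* · SE = 2.576 × 1.2747 = 3.2836.
x̄₁ − x̄₂ = 41.4 − 23.8 = 17.6000.
CI: 17.6000 ± 3.2836 = (14.32, 20.88).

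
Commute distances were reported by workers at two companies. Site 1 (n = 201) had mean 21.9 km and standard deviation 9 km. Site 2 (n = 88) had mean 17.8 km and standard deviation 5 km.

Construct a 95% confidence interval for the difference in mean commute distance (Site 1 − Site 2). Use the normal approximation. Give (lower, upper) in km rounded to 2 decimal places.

(2.48, 5.72)

SE₁ = s₁/√n₁ = 9/√201 = 0.6348; SE₂ = 5/√88 = 0.5330.
Independent samples, unequal variances: SE_diff = √(SE₁² + SE₂²) = √(0.40297104 + 0.284089) = 0.8289.
z* = 1.960, so margin of error = 1.960 × 0.8289 = 1.6246.
Difference in means = 21.9 − 17.8 = 4.1000.
4.1000 ± 1.6246 → (2.48, 5.72).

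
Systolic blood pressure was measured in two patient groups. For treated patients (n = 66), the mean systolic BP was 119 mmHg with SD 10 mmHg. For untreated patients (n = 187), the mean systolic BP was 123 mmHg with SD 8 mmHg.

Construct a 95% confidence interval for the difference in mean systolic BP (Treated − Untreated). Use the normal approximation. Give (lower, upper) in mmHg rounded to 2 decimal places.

SE₁ = s₁/√n₁ = 10/√66 = 1.2309; SE₂ = 8/√187 = 0.5850.
Independent samples, unequal variances: SE_diff = √(SE₁² + SE₂²) = √(1.51511481 + 0.342225) = 1.3628.
z* = 1.960, so margin of error = 1.960 × 1.3628 = 2.6711.
Difference in means = 119 − 123 = -4.0000.
-4.0000 ± 2.6711 → (-6.67, -1.33).

(-6.67, -1.33)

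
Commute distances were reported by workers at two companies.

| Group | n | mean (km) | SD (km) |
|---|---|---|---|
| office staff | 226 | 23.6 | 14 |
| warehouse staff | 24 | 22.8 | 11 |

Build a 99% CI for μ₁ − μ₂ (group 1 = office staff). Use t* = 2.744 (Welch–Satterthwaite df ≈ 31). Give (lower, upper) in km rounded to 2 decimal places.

(-5.87, 7.47)

Standard errors of each mean: 14/√226 = 0.9313 and 11/√24 = 2.2454.
SE(x̄₁ − x̄₂) = √(0.9313² + 2.2454²) = 2.4309 for independent samples with unequal variances.
With t* = 2.744, the margin is 2.744 × 2.4309 = 6.6704.
x̄₁ − x̄₂ = 23.6 − 22.8 = 0.8000; the interval is 0.8000 ± 6.6704 = (-5.87, 7.47).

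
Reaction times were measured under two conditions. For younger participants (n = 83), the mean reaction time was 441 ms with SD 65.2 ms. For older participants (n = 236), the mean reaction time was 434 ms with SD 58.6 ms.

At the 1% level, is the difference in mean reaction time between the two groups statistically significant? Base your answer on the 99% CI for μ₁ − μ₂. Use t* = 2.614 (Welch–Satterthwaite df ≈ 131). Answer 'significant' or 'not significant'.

not significant

SE₁ = s₁/√n₁ = 65.2/√83 = 7.1566; SE₂ = 58.6/√236 = 3.8145.
Independent samples, unequal variances: SE_diff = √(SE₁² + SE₂²) = √(51.21692356 + 14.55041025) = 8.1097.
t* = 2.614, so margin of error = 2.614 × 8.1097 = 21.1988.
Difference in means = 441 − 434 = 7.0000.
7.0000 ± 21.1988 → (-14.1988, 28.1988).
The interval (-14.1988, 28.1988) contains 0, so the difference is not significant.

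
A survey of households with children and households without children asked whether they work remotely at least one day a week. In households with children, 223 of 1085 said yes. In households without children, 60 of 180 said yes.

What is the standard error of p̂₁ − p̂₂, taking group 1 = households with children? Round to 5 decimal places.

0.03722

p̂₁ = 223/1085 = 0.2055 and p̂₂ = 60/180 = 0.3333.
SE₁ = √(p̂₁(1−p̂₁)/n₁) = √(0.2055·0.7945/1085) = 0.01227; SE₂ = √(0.3333·0.6667/180) = 0.03514.
Independent samples: SE of the difference = √(SE₁² + SE₂²) = √(0.0001505529 + 0.0012348196) = 0.03722.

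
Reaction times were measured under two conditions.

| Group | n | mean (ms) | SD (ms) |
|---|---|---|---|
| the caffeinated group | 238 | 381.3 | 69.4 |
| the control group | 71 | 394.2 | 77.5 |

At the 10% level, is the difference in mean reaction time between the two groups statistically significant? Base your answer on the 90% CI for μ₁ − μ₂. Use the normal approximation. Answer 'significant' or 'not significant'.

not significant

SE₁ = s₁/√n₁ = 69.4/√238 = 4.4985; SE₂ = 77.5/√71 = 9.1976.
Independent samples, unequal variances: SE_diff = √(SE₁² + SE₂²) = √(20.23650225 + 84.59584576) = 10.2388.
z* = 1.645, so margin of error = 1.645 × 10.2388 = 16.8428.
Difference in means = 381.3 − 394.2 = -12.9000.
-12.9000 ± 16.8428 → (-29.7428, 3.9428).
The interval (-29.7428, 3.9428) contains 0, so the difference is not significant.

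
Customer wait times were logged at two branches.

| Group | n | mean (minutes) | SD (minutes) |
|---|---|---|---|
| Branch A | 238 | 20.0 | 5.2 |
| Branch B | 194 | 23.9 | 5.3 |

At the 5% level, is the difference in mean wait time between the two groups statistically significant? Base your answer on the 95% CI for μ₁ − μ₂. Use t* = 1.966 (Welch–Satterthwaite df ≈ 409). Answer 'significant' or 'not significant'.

Per-group SEs: s₁/√n₁ = 5.2/√238 = 0.3371, s₂/√n₂ = 5.3/√194 = 0.3805.
Unpooled SE of the difference: √(0.11363641 + 0.14478025) = 0.5083.
Margin of error = t* · SE = 1.966 × 0.5083 = 0.9993.
x̄₁ − x̄₂ = 20.0 − 23.9 = -3.9000.
CI: -3.9000 ± 0.9993 = (-4.8993, -2.9007).
The interval (-4.8993, -2.9007) does not contain 0, so the difference is significant.

significant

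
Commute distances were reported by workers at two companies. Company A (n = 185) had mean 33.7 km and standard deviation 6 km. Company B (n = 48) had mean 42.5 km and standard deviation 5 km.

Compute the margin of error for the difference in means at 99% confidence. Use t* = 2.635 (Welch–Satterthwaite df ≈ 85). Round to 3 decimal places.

2.229

Per-group SEs: s₁/√n₁ = 6/√185 = 0.4411, s₂/√n₂ = 5/√48 = 0.7217.
Unpooled SE of the difference: √(0.19456921 + 0.52085089) = 0.8458.
Margin of error = t* · SE = 2.635 × 0.8458 = 2.2287.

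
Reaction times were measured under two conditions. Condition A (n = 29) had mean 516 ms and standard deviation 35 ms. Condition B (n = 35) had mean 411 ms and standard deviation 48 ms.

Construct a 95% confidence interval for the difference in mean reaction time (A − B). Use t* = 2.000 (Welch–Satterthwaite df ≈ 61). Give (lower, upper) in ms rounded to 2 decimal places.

Per-group SEs: s₁/√n₁ = 35/√29 = 6.4993, s₂/√n₂ = 48/√35 = 8.1135.
Unpooled SE of the difference: √(42.24090049 + 65.82888225) = 10.3957.
Margin of error = t* · SE = 2.000 × 10.3957 = 20.7914.
x̄₁ − x̄₂ = 516 − 411 = 105.0000.
CI: 105.0000 ± 20.7914 = (84.21, 125.79).

(84.21, 125.79)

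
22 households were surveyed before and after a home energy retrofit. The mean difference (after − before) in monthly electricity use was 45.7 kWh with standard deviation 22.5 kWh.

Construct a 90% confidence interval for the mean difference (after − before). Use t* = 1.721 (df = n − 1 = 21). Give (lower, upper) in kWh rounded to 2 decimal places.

(37.44, 53.96)

Paired design: SE = s_d/√n = 22.5/√22 = 4.7970.
t* = 1.721; margin of error = 1.721 × 4.7970 = 8.2556.
45.7 ± 8.2556 → (37.44, 53.96).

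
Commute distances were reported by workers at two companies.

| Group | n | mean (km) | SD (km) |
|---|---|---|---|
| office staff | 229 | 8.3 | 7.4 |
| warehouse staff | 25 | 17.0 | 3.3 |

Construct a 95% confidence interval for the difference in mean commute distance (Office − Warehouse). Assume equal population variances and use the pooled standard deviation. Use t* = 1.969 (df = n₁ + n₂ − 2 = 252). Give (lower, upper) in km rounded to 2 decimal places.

Pooled variance s_p² = [228·7.4² + 24·3.3²] / (229+25−2) = 50.5819, so s_p = 7.1121.
SE_diff = s_p·√(1/n₁ + 1/n₂) = 7.1121·√(1/229 + 1/25) = 1.4981.
t* = 1.969; margin = 1.969 × 1.4981 = 2.9498.
Difference = 8.3 − 17.0 = -8.7000.
-8.7000 ± 2.9498 → (-11.65, -5.75).

(-11.65, -5.75)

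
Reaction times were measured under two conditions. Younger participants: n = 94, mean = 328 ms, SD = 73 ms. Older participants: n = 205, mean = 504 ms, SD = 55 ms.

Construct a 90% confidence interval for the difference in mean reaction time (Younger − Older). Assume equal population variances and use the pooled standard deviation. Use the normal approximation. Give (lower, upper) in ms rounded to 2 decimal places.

s_p = √[((n₁−1)s₁² + (n₂−1)s₂²)/(n₁+n₂−2)] = √[(93·73² + 204·55²)/297] = 61.2083.
SE = 61.2083·√(1/94 + 1/205) = 7.6244.
With z* = 1.645, margin = 1.645 × 7.6244 = 12.5421.
x̄₁ − x̄₂ = 328 − 504 = -176.0000; interval -176.0000 ± 12.5421 = (-188.54, -163.46).

(-188.54, -163.46)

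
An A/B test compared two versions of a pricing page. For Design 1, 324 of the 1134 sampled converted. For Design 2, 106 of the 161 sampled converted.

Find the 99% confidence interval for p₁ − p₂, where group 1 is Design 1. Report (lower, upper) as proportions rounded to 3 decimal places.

(-0.475, -0.270)

p̂₁ = 324/1134 = 0.2857 and p̂₂ = 106/161 = 0.6584.
SE₁ = √(p̂₁(1−p̂₁)/n₁) = √(0.2857·0.7143/1134) = 0.01341; SE₂ = √(0.6584·0.3416/161) = 0.03738.
Independent samples: SE of the difference = √(SE₁² + SE₂²) = √(0.0001798281 + 0.0013972644) = 0.03971.
z* for 99% confidence is 2.576, so the margin of error is 2.576 × 0.03971 = 0.10229.
Point estimate p̂₁ − p̂₂ = 0.2857 − 0.6584 = -0.3727.
-0.3727 ± 0.10229 → (-0.475, -0.270).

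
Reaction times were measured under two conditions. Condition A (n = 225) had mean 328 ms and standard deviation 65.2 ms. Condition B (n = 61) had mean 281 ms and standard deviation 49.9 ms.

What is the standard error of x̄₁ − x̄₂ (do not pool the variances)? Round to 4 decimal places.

7.7274

SE₁ = s₁/√n₁ = 65.2/√225 = 4.3467; SE₂ = 49.9/√61 = 6.3890.
Independent samples, unequal variances: SE_diff = √(SE₁² + SE₂²) = √(18.89380089 + 40.819321) = 7.7274.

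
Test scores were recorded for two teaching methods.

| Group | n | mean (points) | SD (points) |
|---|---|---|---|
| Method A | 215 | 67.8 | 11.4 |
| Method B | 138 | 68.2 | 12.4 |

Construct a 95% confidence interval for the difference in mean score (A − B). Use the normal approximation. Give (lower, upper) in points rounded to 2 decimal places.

Standard errors of each mean: 11.4/√215 = 0.7775 and 12.4/√138 = 1.0556.
SE(x̄₁ − x̄₂) = √(0.7775² + 1.0556²) = 1.3110 for independent samples with unequal variances.
With z* = 1.960, the margin is 1.960 × 1.3110 = 2.5696.
x̄₁ − x̄₂ = 67.8 − 68.2 = -0.4000; the interval is -0.4000 ± 2.5696 = (-2.97, 2.17).

(-2.97, 2.17)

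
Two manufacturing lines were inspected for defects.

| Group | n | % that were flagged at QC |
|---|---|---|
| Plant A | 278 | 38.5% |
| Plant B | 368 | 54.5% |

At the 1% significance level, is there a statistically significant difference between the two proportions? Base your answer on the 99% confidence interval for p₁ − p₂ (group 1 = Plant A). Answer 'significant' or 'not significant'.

Each SE is √(p̂(1−p̂)/n): √(0.3850·0.6150/278) = 0.02918 and √(0.5450·0.4550/368) = 0.02596.
SE(p̂₁ − p̂₂) = √(SE₁² + SE₂²) = √(0.0008514724 + 0.0006739216) = 0.03906, since the two samples are independent.
At 99% confidence z* = 2.576; margin = 2.576 × 0.03906 = 0.10062.
The difference is 0.3850 − 0.5450 = -0.1600, so the interval is -0.1600 ± 0.10062 = (-0.26062, -0.05938).
The interval (-0.26062, -0.05938) does not contain 0, so the difference is significant.

significant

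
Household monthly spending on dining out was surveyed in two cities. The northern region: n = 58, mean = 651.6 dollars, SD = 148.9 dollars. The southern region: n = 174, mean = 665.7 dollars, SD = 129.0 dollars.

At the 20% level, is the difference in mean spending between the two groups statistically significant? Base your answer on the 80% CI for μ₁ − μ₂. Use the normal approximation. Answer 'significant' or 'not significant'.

Standard errors of each mean: 148.9/√58 = 19.5515 and 129.0/√174 = 9.7795.
SE(x̄₁ − x̄₂) = √(19.5515² + 9.7795²) = 21.8609 for independent samples with unequal variances.
With z* = 1.282, the margin is 1.282 × 21.8609 = 28.0257.
x̄₁ − x̄₂ = 651.6 − 665.7 = -14.1000; the interval is -14.1000 ± 28.0257 = (-42.1257, 13.9257).
The interval (-42.1257, 13.9257) contains 0, so the difference is not significant.

not significant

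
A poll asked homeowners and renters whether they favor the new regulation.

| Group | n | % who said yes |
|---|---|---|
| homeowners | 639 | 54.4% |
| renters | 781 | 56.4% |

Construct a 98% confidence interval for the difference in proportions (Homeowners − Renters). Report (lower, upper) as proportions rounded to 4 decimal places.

SE₁ = √(p̂₁(1−p̂₁)/n₁) = √(0.5440·0.4560/639) = 0.01970; SE₂ = √(0.5640·0.4360/781) = 0.01774.
Independent samples: SE of the difference = √(SE₁² + SE₂²) = √(0.00038809 + 0.0003147076) = 0.02651.
z* for 98% confidence is 2.326, so the margin of error is 2.326 × 0.02651 = 0.06166.
Point estimate p̂₁ − p̂₂ = 0.5440 − 0.5640 = -0.0200.
-0.0200 ± 0.06166 → (-0.0817, 0.0417).

(-0.0817, 0.0417)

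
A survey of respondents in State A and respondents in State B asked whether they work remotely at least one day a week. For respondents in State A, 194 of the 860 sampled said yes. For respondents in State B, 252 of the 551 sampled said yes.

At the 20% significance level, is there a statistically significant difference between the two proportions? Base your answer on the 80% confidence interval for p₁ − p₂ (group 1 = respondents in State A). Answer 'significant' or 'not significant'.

significant

Sample proportions: 194/860 = 0.2256, 252/551 = 0.4574.
Each SE is √(p̂(1−p̂)/n): √(0.2256·0.7744/860) = 0.01425 and √(0.4574·0.5426/551) = 0.02122.
SE(p̂₁ − p̂₂) = √(SE₁² + SE₂²) = √(0.0002030625 + 0.0004502884) = 0.02556, since the two samples are independent.
At 80% confidence z* = 1.282; margin = 1.282 × 0.02556 = 0.03277.
The difference is 0.2256 − 0.4574 = -0.2318, so the interval is -0.2318 ± 0.03277 = (-0.26457, -0.19903).
The interval (-0.26457, -0.19903) does not contain 0, so the difference is significant.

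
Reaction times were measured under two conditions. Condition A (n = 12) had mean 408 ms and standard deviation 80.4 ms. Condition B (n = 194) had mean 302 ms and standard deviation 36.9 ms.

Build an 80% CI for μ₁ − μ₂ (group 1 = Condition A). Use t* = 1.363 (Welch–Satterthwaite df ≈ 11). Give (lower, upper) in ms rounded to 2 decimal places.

SE₁ = s₁/√n₁ = 80.4/√12 = 23.2095; SE₂ = 36.9/√194 = 2.6493.
Independent samples, unequal variances: SE_diff = √(SE₁² + SE₂²) = √(538.68089025 + 7.01879049) = 23.3602.
t* = 1.363, so margin of error = 1.363 × 23.3602 = 31.8400.
Difference in means = 408 − 302 = 106.0000.
106.0000 ± 31.8400 → (74.16, 137.84).

(74.16, 137.84)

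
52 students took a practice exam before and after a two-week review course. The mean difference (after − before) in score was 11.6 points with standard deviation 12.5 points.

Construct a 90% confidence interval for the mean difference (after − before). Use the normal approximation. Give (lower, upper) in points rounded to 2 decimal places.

(8.75, 14.45)

This is a matched-pairs design, so SE = s_d/√n = 12.5/√52 = 1.7334.
Margin = 1.645 × 1.7334 = 2.8514; the interval is 11.6 ± 2.8514 = (8.75, 14.45).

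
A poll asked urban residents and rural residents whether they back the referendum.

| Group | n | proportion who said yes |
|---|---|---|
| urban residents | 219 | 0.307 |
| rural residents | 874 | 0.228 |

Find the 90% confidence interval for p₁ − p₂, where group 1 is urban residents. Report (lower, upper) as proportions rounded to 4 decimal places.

Each SE is √(p̂(1−p̂)/n): √(0.3070·0.6930/219) = 0.03117 and √(0.2280·0.7720/874) = 0.01419.
SE(p̂₁ − p̂₂) = √(SE₁² + SE₂²) = √(0.0009715689 + 0.0002013561) = 0.03425, since the two samples are independent.
At 90% confidence z* = 1.645; margin = 1.645 × 0.03425 = 0.05634.
The difference is 0.3070 − 0.2280 = 0.0790, so the interval is 0.0790 ± 0.05634 = (0.0227, 0.1353).

(0.0227, 0.1353)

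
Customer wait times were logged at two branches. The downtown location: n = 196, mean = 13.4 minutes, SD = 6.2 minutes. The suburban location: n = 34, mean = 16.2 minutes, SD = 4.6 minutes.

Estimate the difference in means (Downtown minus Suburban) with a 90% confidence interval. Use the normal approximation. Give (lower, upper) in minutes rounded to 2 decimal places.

(-4.29, -1.31)

Per-group SEs: s₁/√n₁ = 6.2/√196 = 0.4429, s₂/√n₂ = 4.6/√34 = 0.7889.
Unpooled SE of the difference: √(0.19616041 + 0.62236321) = 0.9047.
Margin of error = z* · SE = 1.645 × 0.9047 = 1.4882.
x̄₁ − x̄₂ = 13.4 − 16.2 = -2.8000.
CI: -2.8000 ± 1.4882 = (-4.29, -1.31).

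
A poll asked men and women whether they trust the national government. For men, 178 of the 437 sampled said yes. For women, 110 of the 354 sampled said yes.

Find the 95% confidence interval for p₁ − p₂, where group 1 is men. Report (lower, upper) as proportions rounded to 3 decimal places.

(0.030, 0.163)

Sample proportions: 178/437 = 0.4073, 110/354 = 0.3107.
Each SE is √(p̂(1−p̂)/n): √(0.4073·0.5927/437) = 0.02350 and √(0.3107·0.6893/354) = 0.02460.
SE(p̂₁ − p̂₂) = √(SE₁² + SE₂²) = √(0.00055225 + 0.00060516) = 0.03402, since the two samples are independent.
At 95% confidence z* = 1.960; margin = 1.960 × 0.03402 = 0.06668.
The difference is 0.4073 − 0.3107 = 0.0966, so the interval is 0.0966 ± 0.06668 = (0.030, 0.163).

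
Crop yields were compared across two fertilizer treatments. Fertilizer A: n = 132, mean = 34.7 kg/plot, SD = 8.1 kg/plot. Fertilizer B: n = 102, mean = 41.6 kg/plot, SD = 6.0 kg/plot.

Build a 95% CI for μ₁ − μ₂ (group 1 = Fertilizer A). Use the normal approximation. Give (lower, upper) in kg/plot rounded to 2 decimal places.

(-8.71, -5.09)

Per-group SEs: s₁/√n₁ = 8.1/√132 = 0.7050, s₂/√n₂ = 6.0/√102 = 0.5941.
Unpooled SE of the difference: √(0.497025 + 0.35295481) = 0.9219.
Margin of error = z* · SE = 1.960 × 0.9219 = 1.8069.
x̄₁ − x̄₂ = 34.7 − 41.6 = -6.9000.
CI: -6.9000 ± 1.8069 = (-8.71, -5.09).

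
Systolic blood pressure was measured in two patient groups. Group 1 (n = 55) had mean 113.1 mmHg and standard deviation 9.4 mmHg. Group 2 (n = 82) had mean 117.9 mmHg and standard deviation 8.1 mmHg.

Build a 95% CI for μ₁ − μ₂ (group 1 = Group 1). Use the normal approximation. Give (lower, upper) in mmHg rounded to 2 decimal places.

Standard errors of each mean: 9.4/√55 = 1.2675 and 8.1/√82 = 0.8945.
SE(x̄₁ − x̄₂) = √(1.2675² + 0.8945²) = 1.5513 for independent samples with unequal variances.
With z* = 1.960, the margin is 1.960 × 1.5513 = 3.0405.
x̄₁ − x̄₂ = 113.1 − 117.9 = -4.8000; the interval is -4.8000 ± 3.0405 = (-7.84, -1.76).

(-7.84, -1.76)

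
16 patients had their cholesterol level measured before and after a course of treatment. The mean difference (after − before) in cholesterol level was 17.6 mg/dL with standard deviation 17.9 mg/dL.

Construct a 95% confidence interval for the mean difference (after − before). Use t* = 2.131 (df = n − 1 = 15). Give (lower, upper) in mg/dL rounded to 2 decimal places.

Paired design: SE = s_d/√n = 17.9/√16 = 4.4750.
t* = 2.131; margin of error = 2.131 × 4.4750 = 9.5362.
17.6 ± 9.5362 → (8.06, 27.14).

(8.06, 27.14)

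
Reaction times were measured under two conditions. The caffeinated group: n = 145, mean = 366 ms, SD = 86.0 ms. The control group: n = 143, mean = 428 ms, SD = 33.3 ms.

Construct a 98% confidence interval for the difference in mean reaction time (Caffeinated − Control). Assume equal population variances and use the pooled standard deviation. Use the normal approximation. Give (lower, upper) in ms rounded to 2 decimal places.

(-79.92, -44.08)

s_p = √[((n₁−1)s₁² + (n₂−1)s₂²)/(n₁+n₂−2)] = √[(144·86.0² + 142·33.3²)/286] = 65.3791.
SE = 65.3791·√(1/145 + 1/143) = 7.7052.
With z* = 2.326, margin = 2.326 × 7.7052 = 17.9223.
x̄₁ − x̄₂ = 366 − 428 = -62.0000; interval -62.0000 ± 17.9223 = (-79.92, -44.08).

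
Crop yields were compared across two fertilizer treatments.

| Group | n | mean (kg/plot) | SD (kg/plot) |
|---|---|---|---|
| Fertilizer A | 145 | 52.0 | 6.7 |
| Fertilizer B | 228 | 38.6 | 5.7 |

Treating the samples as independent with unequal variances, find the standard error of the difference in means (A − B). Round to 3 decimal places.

0.672

Per-group SEs: s₁/√n₁ = 6.7/√145 = 0.5564, s₂/√n₂ = 5.7/√228 = 0.3775.
Unpooled SE of the difference: √(0.30958096 + 0.14250625) = 0.6724.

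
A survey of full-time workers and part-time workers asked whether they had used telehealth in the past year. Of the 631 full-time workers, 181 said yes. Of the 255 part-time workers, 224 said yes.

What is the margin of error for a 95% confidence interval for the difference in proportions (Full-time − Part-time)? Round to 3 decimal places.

Sample proportions: 181/631 = 0.2868, 224/255 = 0.8784.
Each SE is √(p̂(1−p̂)/n): √(0.2868·0.7132/631) = 0.01800 and √(0.8784·0.1216/255) = 0.02047.
SE(p̂₁ − p̂₂) = √(SE₁² + SE₂²) = √(0.000324 + 0.0004190209) = 0.02726, since the two samples are independent.
At 95% confidence z* = 1.960; margin = 1.960 × 0.02726 = 0.05343.

0.053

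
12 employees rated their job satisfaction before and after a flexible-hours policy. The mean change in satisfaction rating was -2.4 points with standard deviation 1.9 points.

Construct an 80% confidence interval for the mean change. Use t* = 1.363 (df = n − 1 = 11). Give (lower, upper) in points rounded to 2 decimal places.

(-3.15, -1.65)

This is a matched-pairs design, so SE = s_d/√n = 1.9/√12 = 0.5485.
Margin = 1.363 × 0.5485 = 0.7476; the interval is -2.4 ± 0.7476 = (-3.15, -1.65).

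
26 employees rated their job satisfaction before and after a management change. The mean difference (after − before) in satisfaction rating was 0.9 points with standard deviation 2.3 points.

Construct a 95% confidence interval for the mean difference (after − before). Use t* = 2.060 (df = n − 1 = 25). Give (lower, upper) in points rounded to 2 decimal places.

This is a matched-pairs design, so SE = s_d/√n = 2.3/√26 = 0.4511.
Margin = 2.060 × 0.4511 = 0.9293; the interval is 0.9 ± 0.9293 = (-0.03, 1.83).

(-0.03, 1.83)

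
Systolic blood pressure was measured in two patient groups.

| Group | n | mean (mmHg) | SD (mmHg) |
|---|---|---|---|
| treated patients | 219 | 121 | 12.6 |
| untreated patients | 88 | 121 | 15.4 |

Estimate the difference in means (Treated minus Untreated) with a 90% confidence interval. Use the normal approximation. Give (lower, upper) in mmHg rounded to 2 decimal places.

(-3.04, 3.04)

Standard errors of each mean: 12.6/√219 = 0.8514 and 15.4/√88 = 1.6416.
SE(x̄₁ − x̄₂) = √(0.8514² + 1.6416²) = 1.8493 for independent samples with unequal variances.
With z* = 1.645, the margin is 1.645 × 1.8493 = 3.0421.
x̄₁ − x̄₂ = 121 − 121 = 0.0000; the interval is 0.0000 ± 3.0421 = (-3.04, 3.04).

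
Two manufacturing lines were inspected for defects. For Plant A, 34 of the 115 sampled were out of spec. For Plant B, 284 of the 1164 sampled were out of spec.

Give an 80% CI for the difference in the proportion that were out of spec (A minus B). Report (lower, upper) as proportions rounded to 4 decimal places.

Sample proportions: 34/115 = 0.2957, 284/1164 = 0.2440.
Each SE is √(p̂(1−p̂)/n): √(0.2957·0.7043/115) = 0.04256 and √(0.2440·0.7560/1164) = 0.01259.
SE(p̂₁ − p̂₂) = √(SE₁² + SE₂²) = √(0.0018113536 + 0.0001585081) = 0.04438, since the two samples are independent.
At 80% confidence z* = 1.282; margin = 1.282 × 0.04438 = 0.05690.
The difference is 0.2957 − 0.2440 = 0.0517, so the interval is 0.0517 ± 0.05690 = (-0.0052, 0.1086).

(-0.0052, 0.1086)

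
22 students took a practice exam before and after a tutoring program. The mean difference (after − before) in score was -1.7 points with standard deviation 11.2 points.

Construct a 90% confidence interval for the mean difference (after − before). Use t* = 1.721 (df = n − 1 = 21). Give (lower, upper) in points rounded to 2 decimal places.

(-5.81, 2.41)

Paired design: SE = s_d/√n = 11.2/√22 = 2.3878.
t* = 1.721; margin of error = 1.721 × 2.3878 = 4.1094.
-1.7 ± 4.1094 → (-5.81, 2.41).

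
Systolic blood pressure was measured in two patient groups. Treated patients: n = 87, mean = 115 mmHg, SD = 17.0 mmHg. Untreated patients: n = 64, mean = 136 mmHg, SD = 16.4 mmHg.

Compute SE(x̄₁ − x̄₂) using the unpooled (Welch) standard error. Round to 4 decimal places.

2.7431

SE₁ = s₁/√n₁ = 17.0/√87 = 1.8226; SE₂ = 16.4/√64 = 2.0500.
Independent samples, unequal variances: SE_diff = √(SE₁² + SE₂²) = √(3.32187076 + 4.2025) = 2.7431.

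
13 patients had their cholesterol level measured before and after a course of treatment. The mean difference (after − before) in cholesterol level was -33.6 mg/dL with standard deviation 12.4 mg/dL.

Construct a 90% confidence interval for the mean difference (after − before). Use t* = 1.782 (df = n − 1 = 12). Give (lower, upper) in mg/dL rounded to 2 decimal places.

Paired design: SE = s_d/√n = 12.4/√13 = 3.4391.
t* = 1.782; margin of error = 1.782 × 3.4391 = 6.1285.
-33.6 ± 6.1285 → (-39.73, -27.47).

(-39.73, -27.47)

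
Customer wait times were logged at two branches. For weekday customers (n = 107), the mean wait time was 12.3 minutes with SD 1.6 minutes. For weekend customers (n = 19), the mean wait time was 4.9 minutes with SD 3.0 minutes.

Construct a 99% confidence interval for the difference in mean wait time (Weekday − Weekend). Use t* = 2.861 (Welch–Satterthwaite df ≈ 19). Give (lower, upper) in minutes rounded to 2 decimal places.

SE₁ = s₁/√n₁ = 1.6/√107 = 0.1547; SE₂ = 3.0/√19 = 0.6882.
Independent samples, unequal variances: SE_diff = √(SE₁² + SE₂²) = √(0.02393209 + 0.47361924) = 0.7054.
t* = 2.861, so margin of error = 2.861 × 0.7054 = 2.0181.
Difference in means = 12.3 − 4.9 = 7.4000.
7.4000 ± 2.0181 → (5.38, 9.42).

(5.38, 9.42)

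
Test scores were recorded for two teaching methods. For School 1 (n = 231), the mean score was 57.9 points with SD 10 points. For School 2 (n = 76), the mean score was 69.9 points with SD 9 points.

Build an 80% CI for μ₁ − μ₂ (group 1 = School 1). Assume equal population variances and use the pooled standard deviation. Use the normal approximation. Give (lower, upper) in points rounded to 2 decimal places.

Pooled variance s_p² = [230·10² + 75·9²] / (231+76−2) = 95.3279, so s_p = 9.7636.
SE_diff = s_p·√(1/n₁ + 1/n₂) = 9.7636·√(1/231 + 1/76) = 1.2911.
z* = 1.282; margin = 1.282 × 1.2911 = 1.6552.
Difference = 57.9 − 69.9 = -12.0000.
-12.0000 ± 1.6552 → (-13.66, -10.34).

(-13.66, -10.34)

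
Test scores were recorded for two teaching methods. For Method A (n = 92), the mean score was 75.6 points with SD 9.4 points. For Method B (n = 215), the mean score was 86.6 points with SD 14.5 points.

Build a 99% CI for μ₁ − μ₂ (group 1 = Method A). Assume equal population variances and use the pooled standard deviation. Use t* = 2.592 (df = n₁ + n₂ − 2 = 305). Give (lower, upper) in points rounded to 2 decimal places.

s_p = √[((n₁−1)s₁² + (n₂−1)s₂²)/(n₁+n₂−2)] = √[(91·9.4² + 214·14.5²)/305] = 13.1865.
SE = 13.1865·√(1/92 + 1/215) = 1.6428.
With t* = 2.592, margin = 2.592 × 1.6428 = 4.2581.
x̄₁ − x̄₂ = 75.6 − 86.6 = -11.0000; interval -11.0000 ± 4.2581 = (-15.26, -6.74).

(-15.26, -6.74)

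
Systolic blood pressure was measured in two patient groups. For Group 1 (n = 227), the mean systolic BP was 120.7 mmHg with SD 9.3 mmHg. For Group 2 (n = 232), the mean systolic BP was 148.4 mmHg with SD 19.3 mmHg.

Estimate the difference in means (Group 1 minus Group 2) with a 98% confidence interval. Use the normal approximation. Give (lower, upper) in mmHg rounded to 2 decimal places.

SE₁ = s₁/√n₁ = 9.3/√227 = 0.6173; SE₂ = 19.3/√232 = 1.2671.
Independent samples, unequal variances: SE_diff = √(SE₁² + SE₂²) = √(0.38105929 + 1.60554241) = 1.4095.
z* = 2.326, so margin of error = 2.326 × 1.4095 = 3.2785.
Difference in means = 120.7 − 148.4 = -27.7000.
-27.7000 ± 3.2785 → (-30.98, -24.42).

(-30.98, -24.42)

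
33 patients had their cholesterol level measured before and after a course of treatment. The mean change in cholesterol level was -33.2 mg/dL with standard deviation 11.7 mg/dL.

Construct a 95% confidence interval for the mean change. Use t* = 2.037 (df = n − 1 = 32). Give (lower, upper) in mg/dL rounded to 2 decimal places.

(-37.35, -29.05)

This is a matched-pairs design, so SE = s_d/√n = 11.7/√33 = 2.0367.
Margin = 2.037 × 2.0367 = 4.1488; the interval is -33.2 ± 4.1488 = (-37.35, -29.05).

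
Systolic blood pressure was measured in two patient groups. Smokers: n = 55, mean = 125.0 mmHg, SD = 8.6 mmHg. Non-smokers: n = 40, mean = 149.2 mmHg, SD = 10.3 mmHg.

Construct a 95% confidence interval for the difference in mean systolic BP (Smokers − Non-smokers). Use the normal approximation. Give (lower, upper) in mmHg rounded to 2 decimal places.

SE₁ = s₁/√n₁ = 8.6/√55 = 1.1596; SE₂ = 10.3/√40 = 1.6286.
Independent samples, unequal variances: SE_diff = √(SE₁² + SE₂²) = √(1.34467216 + 2.65233796) = 1.9993.
z* = 1.960, so margin of error = 1.960 × 1.9993 = 3.9186.
Difference in means = 125.0 − 149.2 = -24.2000.
-24.2000 ± 3.9186 → (-28.12, -20.28).

(-28.12, -20.28)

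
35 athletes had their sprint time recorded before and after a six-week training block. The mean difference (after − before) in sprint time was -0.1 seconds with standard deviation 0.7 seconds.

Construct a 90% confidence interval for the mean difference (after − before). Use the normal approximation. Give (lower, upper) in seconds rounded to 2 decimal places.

This is a matched-pairs design, so SE = s_d/√n = 0.7/√35 = 0.1183.
Margin = 1.645 × 0.1183 = 0.1946; the interval is -0.1 ± 0.1946 = (-0.29, 0.09).

(-0.29, 0.09)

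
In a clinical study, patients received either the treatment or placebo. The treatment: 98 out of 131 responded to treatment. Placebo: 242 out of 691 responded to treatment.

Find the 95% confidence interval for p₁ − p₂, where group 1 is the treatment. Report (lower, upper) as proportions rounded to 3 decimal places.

(0.315, 0.480)

p̂₁ = 98/131 = 0.7481 and p̂₂ = 242/691 = 0.3502.
SE₁ = √(p̂₁(1−p̂₁)/n₁) = √(0.7481·0.2519/131) = 0.03793; SE₂ = √(0.3502·0.6498/691) = 0.01815.
Independent samples: SE of the difference = √(SE₁² + SE₂²) = √(0.0014386849 + 0.0003294225) = 0.04205.
z* for 95% confidence is 1.960, so the margin of error is 1.960 × 0.04205 = 0.08242.
Point estimate p̂₁ − p̂₂ = 0.7481 − 0.3502 = 0.3979.
0.3979 ± 0.08242 → (0.315, 0.480).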